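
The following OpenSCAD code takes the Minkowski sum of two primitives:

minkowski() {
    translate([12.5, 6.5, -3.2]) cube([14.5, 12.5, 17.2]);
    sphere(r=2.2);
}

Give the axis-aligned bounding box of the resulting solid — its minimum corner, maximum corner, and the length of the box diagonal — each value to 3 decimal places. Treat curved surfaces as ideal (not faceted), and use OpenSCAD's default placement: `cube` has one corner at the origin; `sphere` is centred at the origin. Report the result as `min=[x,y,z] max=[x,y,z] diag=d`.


min=[10.300,4.300,-5.400] max=[29.200,21.200,16.200] diag=33.307

A = translate([12.5, 6.5, -3.2]) cube([14.5, 12.5, 17.2]) → bbox [12.5,6.5,-3.2] .. [27,19,14]
B = sphere(r=2.2) → bbox [-2.2,-2.2,-2.2] .. [2.2,2.2,2.2]
lo = A.lo+B.lo = [12.5-2.2, 6.5-2.2, -3.2-2.2] = [10.300,4.300,-5.400]
hi = A.hi+B.hi = [27+2.2, 19+2.2, 14+2.2] = [29.200,21.200,16.200]
diag = √(18.9²+16.9²+21.6²) = √1109.38 = 33.307


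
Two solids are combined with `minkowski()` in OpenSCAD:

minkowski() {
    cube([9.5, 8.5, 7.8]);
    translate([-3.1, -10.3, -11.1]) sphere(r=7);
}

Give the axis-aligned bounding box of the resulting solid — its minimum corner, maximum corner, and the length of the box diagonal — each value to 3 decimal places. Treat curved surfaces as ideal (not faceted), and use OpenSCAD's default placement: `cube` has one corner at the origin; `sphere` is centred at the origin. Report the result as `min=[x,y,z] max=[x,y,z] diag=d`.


A = translate([-3.1, -10.3, -11.1]) sphere(r=7) → bbox [-10.1,-17.3,-18.1] .. [3.9,-3.3,-4.1]
B = cube([9.5, 8.5, 7.8]) → bbox [0,0,0] .. [9.5,8.5,7.8]
lo = A.lo+B.lo = [-10.1+0, -17.3+0, -18.1+0] = [-10.100,-17.300,-18.100]
hi = A.hi+B.hi = [3.9+9.5, -3.3+8.5, -4.1+7.8] = [13.400,5.200,3.700]
diag = √(23.5²+22.5²+21.8²) = √1533.74 = 39.163

min=[-10.100,-17.300,-18.100] max=[13.400,5.200,3.700] diag=39.163


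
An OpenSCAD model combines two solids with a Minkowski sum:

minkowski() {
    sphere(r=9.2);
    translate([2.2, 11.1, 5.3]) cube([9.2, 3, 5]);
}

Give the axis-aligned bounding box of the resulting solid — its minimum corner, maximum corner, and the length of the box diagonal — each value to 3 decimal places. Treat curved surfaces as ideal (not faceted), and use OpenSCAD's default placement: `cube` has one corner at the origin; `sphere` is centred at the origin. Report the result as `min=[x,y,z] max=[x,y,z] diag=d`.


A = translate([2.2, 11.1, 5.3]) cube([9.2, 3, 5]) → bbox [2.2,11.1,5.3] .. [11.4,14.1,10.3]
B = sphere(r=9.2) → bbox [-9.2,-9.2,-9.2] .. [9.2,9.2,9.2]
lo = A.lo+B.lo = [2.2-9.2, 11.1-9.2, 5.3-9.2] = [-7.000,1.900,-3.900]
hi = A.hi+B.hi = [11.4+9.2, 14.1+9.2, 10.3+9.2] = [20.600,23.300,19.500]
diag = √(27.6²+21.4²+23.4²) = √1767.28 = 42.039

min=[-7.000,1.900,-3.900] max=[20.600,23.300,19.500] diag=42.039


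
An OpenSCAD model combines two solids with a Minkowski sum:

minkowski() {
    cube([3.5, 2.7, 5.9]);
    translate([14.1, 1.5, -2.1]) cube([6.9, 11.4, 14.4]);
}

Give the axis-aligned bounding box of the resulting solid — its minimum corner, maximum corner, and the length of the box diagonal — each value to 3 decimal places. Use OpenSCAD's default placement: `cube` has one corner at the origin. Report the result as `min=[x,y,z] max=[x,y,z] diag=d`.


min=[14.100,1.500,-2.100] max=[24.500,15.600,18.200] diag=26.815

A = translate([14.1, 1.5, -2.1]) cube([6.9, 11.4, 14.4]) → bbox [14.1,1.5,-2.1] .. [21,12.9,12.3]
B = cube([3.5, 2.7, 5.9]) → bbox [0,0,0] .. [3.5,2.7,5.9]
lo = A.lo+B.lo = [14.1+0, 1.5+0, -2.1+0] = [14.100,1.500,-2.100]
hi = A.hi+B.hi = [21+3.5, 12.9+2.7, 12.3+5.9] = [24.500,15.600,18.200]
diag = √(10.4²+14.1²+20.3²) = √719.06 = 26.815


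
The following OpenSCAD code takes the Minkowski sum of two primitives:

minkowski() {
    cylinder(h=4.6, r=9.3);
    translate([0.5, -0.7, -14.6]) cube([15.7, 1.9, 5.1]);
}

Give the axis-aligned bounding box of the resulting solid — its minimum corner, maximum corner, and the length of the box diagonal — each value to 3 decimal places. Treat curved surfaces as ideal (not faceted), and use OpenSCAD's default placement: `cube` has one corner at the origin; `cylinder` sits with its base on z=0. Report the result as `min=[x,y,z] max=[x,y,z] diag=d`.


A = translate([0.5, -0.7, -14.6]) cube([15.7, 1.9, 5.1]) → bbox [0.5,-0.7,-14.6] .. [16.2,1.2,-9.5]
B = cylinder(h=4.6, r=9.3) → bbox [-9.3,-9.3,0] .. [9.3,9.3,4.6]
lo = A.lo+B.lo = [0.5-9.3, -0.7-9.3, -14.6+0] = [-8.800,-10.000,-14.600]
hi = A.hi+B.hi = [16.2+9.3, 1.2+9.3, -9.5+4.6] = [25.500,10.500,-4.900]
diag = √(34.3²+20.5²+9.7²) = √1690.83 = 41.120

min=[-8.800,-10.000,-14.600] max=[25.500,10.500,-4.900] diag=41.120


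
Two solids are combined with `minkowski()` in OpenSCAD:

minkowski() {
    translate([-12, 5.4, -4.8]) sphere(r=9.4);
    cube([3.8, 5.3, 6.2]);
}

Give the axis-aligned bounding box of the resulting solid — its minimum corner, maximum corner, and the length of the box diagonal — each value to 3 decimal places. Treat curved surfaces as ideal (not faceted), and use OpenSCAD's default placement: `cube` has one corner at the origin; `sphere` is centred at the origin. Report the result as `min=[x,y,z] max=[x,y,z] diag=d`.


A = translate([-12, 5.4, -4.8]) sphere(r=9.4) → bbox [-21.4,-4,-14.2] .. [-2.6,14.8,4.6]
B = cube([3.8, 5.3, 6.2]) → bbox [0,0,0] .. [3.8,5.3,6.2]
lo = A.lo+B.lo = [-21.4+0, -4+0, -14.2+0] = [-21.400,-4.000,-14.200]
hi = A.hi+B.hi = [-2.6+3.8, 14.8+5.3, 4.6+6.2] = [1.200,20.100,10.800]
diag = √(22.6²+24.1²+25²) = √1716.57 = 41.432

min=[-21.400,-4.000,-14.200] max=[1.200,20.100,10.800] diag=41.432


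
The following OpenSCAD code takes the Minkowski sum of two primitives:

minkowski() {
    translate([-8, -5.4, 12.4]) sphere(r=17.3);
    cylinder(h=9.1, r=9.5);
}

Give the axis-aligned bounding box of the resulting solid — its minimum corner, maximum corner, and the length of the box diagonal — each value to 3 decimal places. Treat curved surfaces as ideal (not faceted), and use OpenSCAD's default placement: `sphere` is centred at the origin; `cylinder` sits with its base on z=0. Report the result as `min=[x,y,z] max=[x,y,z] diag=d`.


A = translate([-8, -5.4, 12.4]) sphere(r=17.3) → bbox [-25.3,-22.7,-4.9] .. [9.3,11.9,29.7]
B = cylinder(h=9.1, r=9.5) → bbox [-9.5,-9.5,0] .. [9.5,9.5,9.1]
lo = A.lo+B.lo = [-25.3-9.5, -22.7-9.5, -4.9+0] = [-34.800,-32.200,-4.900]
hi = A.hi+B.hi = [9.3+9.5, 11.9+9.5, 29.7+9.1] = [18.800,21.400,38.800]
diag = √(53.6²+53.6²+43.7²) = √7655.61 = 87.496

min=[-34.800,-32.200,-4.900] max=[18.800,21.400,38.800] diag=87.496


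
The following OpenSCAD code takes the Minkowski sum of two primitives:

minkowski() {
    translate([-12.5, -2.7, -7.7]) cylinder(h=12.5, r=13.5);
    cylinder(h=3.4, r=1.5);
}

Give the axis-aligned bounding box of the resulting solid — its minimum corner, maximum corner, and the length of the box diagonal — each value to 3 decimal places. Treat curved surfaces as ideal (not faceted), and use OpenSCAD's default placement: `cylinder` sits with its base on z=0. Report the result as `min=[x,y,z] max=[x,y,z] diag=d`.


A = translate([-12.5, -2.7, -7.7]) cylinder(h=12.5, r=13.5) → bbox [-26,-16.2,-7.7] .. [1,10.8,4.8]
B = cylinder(h=3.4, r=1.5) → bbox [-1.5,-1.5,0] .. [1.5,1.5,3.4]
lo = A.lo+B.lo = [-26-1.5, -16.2-1.5, -7.7+0] = [-27.500,-17.700,-7.700]
hi = A.hi+B.hi = [1+1.5, 10.8+1.5, 4.8+3.4] = [2.500,12.300,8.200]
diag = √(30²+30²+15.9²) = √2052.81 = 45.308

min=[-27.500,-17.700,-7.700] max=[2.500,12.300,8.200] diag=45.308


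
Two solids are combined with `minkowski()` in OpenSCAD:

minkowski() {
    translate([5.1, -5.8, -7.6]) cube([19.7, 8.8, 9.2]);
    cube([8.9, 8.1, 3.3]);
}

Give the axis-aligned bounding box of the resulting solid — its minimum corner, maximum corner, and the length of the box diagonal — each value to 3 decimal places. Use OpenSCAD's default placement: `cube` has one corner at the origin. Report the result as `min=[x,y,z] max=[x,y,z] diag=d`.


A = translate([5.1, -5.8, -7.6]) cube([19.7, 8.8, 9.2]) → bbox [5.1,-5.8,-7.6] .. [24.8,3,1.6]
B = cube([8.9, 8.1, 3.3]) → bbox [0,0,0] .. [8.9,8.1,3.3]
lo = A.lo+B.lo = [5.1+0, -5.8+0, -7.6+0] = [5.100,-5.800,-7.600]
hi = A.hi+B.hi = [24.8+8.9, 3+8.1, 1.6+3.3] = [33.700,11.100,4.900]
diag = √(28.6²+16.9²+12.5²) = √1259.82 = 35.494

min=[5.100,-5.800,-7.600] max=[33.700,11.100,4.900] diag=35.494


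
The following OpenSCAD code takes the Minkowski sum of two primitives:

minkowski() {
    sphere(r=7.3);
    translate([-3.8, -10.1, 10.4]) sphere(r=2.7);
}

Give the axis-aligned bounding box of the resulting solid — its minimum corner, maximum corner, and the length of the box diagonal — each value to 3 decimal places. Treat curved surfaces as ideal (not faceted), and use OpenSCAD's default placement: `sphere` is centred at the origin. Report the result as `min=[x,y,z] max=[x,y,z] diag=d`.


min=[-13.800,-20.100,0.400] max=[6.200,-0.100,20.400] diag=34.641

A = translate([-3.8, -10.1, 10.4]) sphere(r=2.7) → bbox [-6.5,-12.8,7.7] .. [-1.1,-7.4,13.1]
B = sphere(r=7.3) → bbox [-7.3,-7.3,-7.3] .. [7.3,7.3,7.3]
lo = A.lo+B.lo = [-6.5-7.3, -12.8-7.3, 7.7-7.3] = [-13.800,-20.100,0.400]
hi = A.hi+B.hi = [-1.1+7.3, -7.4+7.3, 13.1+7.3] = [6.200,-0.100,20.400]
diag = √(20²+20²+20²) = √1200 = 34.641


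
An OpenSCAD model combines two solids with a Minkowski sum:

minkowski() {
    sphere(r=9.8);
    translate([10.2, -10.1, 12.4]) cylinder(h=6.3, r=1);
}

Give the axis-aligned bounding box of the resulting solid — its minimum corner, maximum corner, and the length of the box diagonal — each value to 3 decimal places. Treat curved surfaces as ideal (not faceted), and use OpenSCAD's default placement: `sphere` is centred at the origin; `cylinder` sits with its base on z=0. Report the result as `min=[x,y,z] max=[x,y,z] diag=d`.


A = translate([10.2, -10.1, 12.4]) cylinder(h=6.3, r=1) → bbox [9.2,-11.1,12.4] .. [11.2,-9.1,18.7]
B = sphere(r=9.8) → bbox [-9.8,-9.8,-9.8] .. [9.8,9.8,9.8]
lo = A.lo+B.lo = [9.2-9.8, -11.1-9.8, 12.4-9.8] = [-0.600,-20.900,2.600]
hi = A.hi+B.hi = [11.2+9.8, -9.1+9.8, 18.7+9.8] = [21.000,0.700,28.500]
diag = √(21.6²+21.6²+25.9²) = √1603.93 = 40.049

min=[-0.600,-20.900,2.600] max=[21.000,0.700,28.500] diag=40.049


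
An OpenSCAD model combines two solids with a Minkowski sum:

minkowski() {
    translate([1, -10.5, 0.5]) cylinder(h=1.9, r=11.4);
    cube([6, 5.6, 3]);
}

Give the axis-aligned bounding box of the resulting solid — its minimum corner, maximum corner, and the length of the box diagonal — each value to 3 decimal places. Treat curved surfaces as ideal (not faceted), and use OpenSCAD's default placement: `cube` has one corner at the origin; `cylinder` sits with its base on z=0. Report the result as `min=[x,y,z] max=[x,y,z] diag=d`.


A = translate([1, -10.5, 0.5]) cylinder(h=1.9, r=11.4) → bbox [-10.4,-21.9,0.5] .. [12.4,0.9,2.4]
B = cube([6, 5.6, 3]) → bbox [0,0,0] .. [6,5.6,3]
lo = A.lo+B.lo = [-10.4+0, -21.9+0, 0.5+0] = [-10.400,-21.900,0.500]
hi = A.hi+B.hi = [12.4+6, 0.9+5.6, 2.4+3] = [18.400,6.500,5.400]
diag = √(28.8²+28.4²+4.9²) = √1660.01 = 40.743

min=[-10.400,-21.900,0.500] max=[18.400,6.500,5.400] diag=40.743


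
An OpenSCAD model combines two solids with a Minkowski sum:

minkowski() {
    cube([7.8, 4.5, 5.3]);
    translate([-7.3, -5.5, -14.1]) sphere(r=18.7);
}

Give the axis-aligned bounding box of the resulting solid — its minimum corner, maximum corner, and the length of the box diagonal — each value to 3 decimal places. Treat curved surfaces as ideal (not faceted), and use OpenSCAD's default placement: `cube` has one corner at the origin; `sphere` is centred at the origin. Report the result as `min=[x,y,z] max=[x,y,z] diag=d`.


min=[-26.000,-24.200,-32.800] max=[19.200,17.700,9.900] diag=74.980

A = translate([-7.3, -5.5, -14.1]) sphere(r=18.7) → bbox [-26,-24.2,-32.8] .. [11.4,13.2,4.6]
B = cube([7.8, 4.5, 5.3]) → bbox [0,0,0] .. [7.8,4.5,5.3]
lo = A.lo+B.lo = [-26+0, -24.2+0, -32.8+0] = [-26.000,-24.200,-32.800]
hi = A.hi+B.hi = [11.4+7.8, 13.2+4.5, 4.6+5.3] = [19.200,17.700,9.900]
diag = √(45.2²+41.9²+42.7²) = √5621.94 = 74.980


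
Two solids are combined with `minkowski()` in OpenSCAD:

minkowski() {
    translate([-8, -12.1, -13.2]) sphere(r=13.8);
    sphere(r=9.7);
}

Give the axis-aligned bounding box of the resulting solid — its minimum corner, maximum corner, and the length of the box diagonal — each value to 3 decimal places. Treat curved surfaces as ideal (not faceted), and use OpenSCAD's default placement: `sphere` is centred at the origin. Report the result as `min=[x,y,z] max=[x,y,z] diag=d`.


A = translate([-8, -12.1, -13.2]) sphere(r=13.8) → bbox [-21.8,-25.9,-27] .. [5.8,1.7,0.6]
B = sphere(r=9.7) → bbox [-9.7,-9.7,-9.7] .. [9.7,9.7,9.7]
lo = A.lo+B.lo = [-21.8-9.7, -25.9-9.7, -27-9.7] = [-31.500,-35.600,-36.700]
hi = A.hi+B.hi = [5.8+9.7, 1.7+9.7, 0.6+9.7] = [15.500,11.400,10.300]
diag = √(47²+47²+47²) = √6627 = 81.406

min=[-31.500,-35.600,-36.700] max=[15.500,11.400,10.300] diag=81.406


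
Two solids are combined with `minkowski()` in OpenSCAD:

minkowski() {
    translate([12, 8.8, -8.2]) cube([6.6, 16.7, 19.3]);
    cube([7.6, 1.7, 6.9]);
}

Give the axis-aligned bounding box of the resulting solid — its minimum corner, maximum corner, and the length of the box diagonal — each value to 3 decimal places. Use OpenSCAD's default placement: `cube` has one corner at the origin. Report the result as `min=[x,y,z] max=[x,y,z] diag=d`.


A = translate([12, 8.8, -8.2]) cube([6.6, 16.7, 19.3]) → bbox [12,8.8,-8.2] .. [18.6,25.5,11.1]
B = cube([7.6, 1.7, 6.9]) → bbox [0,0,0] .. [7.6,1.7,6.9]
lo = A.lo+B.lo = [12+0, 8.8+0, -8.2+0] = [12.000,8.800,-8.200]
hi = A.hi+B.hi = [18.6+7.6, 25.5+1.7, 11.1+6.9] = [26.200,27.200,18.000]
diag = √(14.2²+18.4²+26.2²) = √1226.64 = 35.023

min=[12.000,8.800,-8.200] max=[26.200,27.200,18.000] diag=35.023


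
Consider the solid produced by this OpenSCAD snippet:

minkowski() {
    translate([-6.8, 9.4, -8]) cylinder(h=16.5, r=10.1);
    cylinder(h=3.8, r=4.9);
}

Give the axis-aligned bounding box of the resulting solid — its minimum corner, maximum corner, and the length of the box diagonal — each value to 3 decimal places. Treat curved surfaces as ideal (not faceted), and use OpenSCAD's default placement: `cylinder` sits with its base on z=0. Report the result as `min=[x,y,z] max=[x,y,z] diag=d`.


min=[-21.800,-5.600,-8.000] max=[8.200,24.400,12.300] diag=47.033

A = translate([-6.8, 9.4, -8]) cylinder(h=16.5, r=10.1) → bbox [-16.9,-0.7,-8] .. [3.3,19.5,8.5]
B = cylinder(h=3.8, r=4.9) → bbox [-4.9,-4.9,0] .. [4.9,4.9,3.8]
lo = A.lo+B.lo = [-16.9-4.9, -0.7-4.9, -8+0] = [-21.800,-5.600,-8.000]
hi = A.hi+B.hi = [3.3+4.9, 19.5+4.9, 8.5+3.8] = [8.200,24.400,12.300]
diag = √(30²+30²+20.3²) = √2212.09 = 47.033


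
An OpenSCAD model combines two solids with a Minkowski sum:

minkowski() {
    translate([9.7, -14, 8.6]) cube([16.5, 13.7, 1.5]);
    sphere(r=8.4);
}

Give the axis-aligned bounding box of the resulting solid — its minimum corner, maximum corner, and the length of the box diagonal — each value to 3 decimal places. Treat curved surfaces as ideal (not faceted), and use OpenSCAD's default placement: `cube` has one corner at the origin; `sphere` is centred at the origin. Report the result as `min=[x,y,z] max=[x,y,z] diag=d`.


A = translate([9.7, -14, 8.6]) cube([16.5, 13.7, 1.5]) → bbox [9.7,-14,8.6] .. [26.2,-0.3,10.1]
B = sphere(r=8.4) → bbox [-8.4,-8.4,-8.4] .. [8.4,8.4,8.4]
lo = A.lo+B.lo = [9.7-8.4, -14-8.4, 8.6-8.4] = [1.300,-22.400,0.200]
hi = A.hi+B.hi = [26.2+8.4, -0.3+8.4, 10.1+8.4] = [34.600,8.100,18.500]
diag = √(33.3²+30.5²+18.3²) = √2374.03 = 48.724

min=[1.300,-22.400,0.200] max=[34.600,8.100,18.500] diag=48.724


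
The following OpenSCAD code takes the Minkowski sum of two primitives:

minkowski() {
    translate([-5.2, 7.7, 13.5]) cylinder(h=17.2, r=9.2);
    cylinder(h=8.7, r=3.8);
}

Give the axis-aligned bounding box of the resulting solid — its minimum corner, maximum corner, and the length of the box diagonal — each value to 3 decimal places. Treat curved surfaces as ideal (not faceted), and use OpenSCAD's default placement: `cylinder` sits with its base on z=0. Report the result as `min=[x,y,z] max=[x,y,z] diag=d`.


A = translate([-5.2, 7.7, 13.5]) cylinder(h=17.2, r=9.2) → bbox [-14.4,-1.5,13.5] .. [4,16.9,30.7]
B = cylinder(h=8.7, r=3.8) → bbox [-3.8,-3.8,0] .. [3.8,3.8,8.7]
lo = A.lo+B.lo = [-14.4-3.8, -1.5-3.8, 13.5+0] = [-18.200,-5.300,13.500]
hi = A.hi+B.hi = [4+3.8, 16.9+3.8, 30.7+8.7] = [7.800,20.700,39.400]
diag = √(26²+26²+25.9²) = √2022.81 = 44.976

min=[-18.200,-5.300,13.500] max=[7.800,20.700,39.400] diag=44.976


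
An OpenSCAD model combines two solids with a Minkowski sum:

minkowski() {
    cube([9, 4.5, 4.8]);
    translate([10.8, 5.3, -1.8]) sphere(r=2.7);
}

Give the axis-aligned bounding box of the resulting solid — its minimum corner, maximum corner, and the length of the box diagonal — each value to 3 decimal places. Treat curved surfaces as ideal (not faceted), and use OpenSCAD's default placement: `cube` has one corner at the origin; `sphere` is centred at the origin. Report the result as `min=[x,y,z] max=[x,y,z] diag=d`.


min=[8.100,2.600,-4.500] max=[22.500,12.500,5.700] diag=20.234

A = translate([10.8, 5.3, -1.8]) sphere(r=2.7) → bbox [8.1,2.6,-4.5] .. [13.5,8,0.9]
B = cube([9, 4.5, 4.8]) → bbox [0,0,0] .. [9,4.5,4.8]
lo = A.lo+B.lo = [8.1+0, 2.6+0, -4.5+0] = [8.100,2.600,-4.500]
hi = A.hi+B.hi = [13.5+9, 8+4.5, 0.9+4.8] = [22.500,12.500,5.700]
diag = √(14.4²+9.9²+10.2²) = √409.41 = 20.234


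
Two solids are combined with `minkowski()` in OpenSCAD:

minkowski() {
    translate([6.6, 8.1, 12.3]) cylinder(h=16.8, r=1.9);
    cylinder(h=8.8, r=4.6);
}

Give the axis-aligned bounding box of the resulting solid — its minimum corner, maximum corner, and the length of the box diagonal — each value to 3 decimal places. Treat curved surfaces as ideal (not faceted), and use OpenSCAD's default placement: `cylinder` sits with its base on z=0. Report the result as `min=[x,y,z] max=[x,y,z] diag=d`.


min=[0.100,1.600,12.300] max=[13.100,14.600,37.900] diag=31.518

A = translate([6.6, 8.1, 12.3]) cylinder(h=16.8, r=1.9) → bbox [4.7,6.2,12.3] .. [8.5,10,29.1]
B = cylinder(h=8.8, r=4.6) → bbox [-4.6,-4.6,0] .. [4.6,4.6,8.8]
lo = A.lo+B.lo = [4.7-4.6, 6.2-4.6, 12.3+0] = [0.100,1.600,12.300]
hi = A.hi+B.hi = [8.5+4.6, 10+4.6, 29.1+8.8] = [13.100,14.600,37.900]
diag = √(13²+13²+25.6²) = √993.36 = 31.518


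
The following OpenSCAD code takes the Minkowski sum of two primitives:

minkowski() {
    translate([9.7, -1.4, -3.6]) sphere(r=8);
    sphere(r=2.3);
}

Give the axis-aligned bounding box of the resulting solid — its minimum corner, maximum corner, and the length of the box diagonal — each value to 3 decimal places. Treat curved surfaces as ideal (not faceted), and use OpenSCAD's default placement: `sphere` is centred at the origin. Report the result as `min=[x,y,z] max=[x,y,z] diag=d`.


A = translate([9.7, -1.4, -3.6]) sphere(r=8) → bbox [1.7,-9.4,-11.6] .. [17.7,6.6,4.4]
B = sphere(r=2.3) → bbox [-2.3,-2.3,-2.3] .. [2.3,2.3,2.3]
lo = A.lo+B.lo = [1.7-2.3, -9.4-2.3, -11.6-2.3] = [-0.600,-11.700,-13.900]
hi = A.hi+B.hi = [17.7+2.3, 6.6+2.3, 4.4+2.3] = [20.000,8.900,6.700]
diag = √(20.6²+20.6²+20.6²) = √1273.08 = 35.680

min=[-0.600,-11.700,-13.900] max=[20.000,8.900,6.700] diag=35.680


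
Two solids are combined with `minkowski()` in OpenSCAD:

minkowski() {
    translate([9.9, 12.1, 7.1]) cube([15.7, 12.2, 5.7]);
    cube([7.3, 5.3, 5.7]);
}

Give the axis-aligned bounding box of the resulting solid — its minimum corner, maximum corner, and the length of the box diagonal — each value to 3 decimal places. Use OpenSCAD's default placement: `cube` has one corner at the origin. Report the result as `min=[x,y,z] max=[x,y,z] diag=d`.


min=[9.900,12.100,7.100] max=[32.900,29.600,18.500] diag=31.068

A = translate([9.9, 12.1, 7.1]) cube([15.7, 12.2, 5.7]) → bbox [9.9,12.1,7.1] .. [25.6,24.3,12.8]
B = cube([7.3, 5.3, 5.7]) → bbox [0,0,0] .. [7.3,5.3,5.7]
lo = A.lo+B.lo = [9.9+0, 12.1+0, 7.1+0] = [9.900,12.100,7.100]
hi = A.hi+B.hi = [25.6+7.3, 24.3+5.3, 12.8+5.7] = [32.900,29.600,18.500]
diag = √(23²+17.5²+11.4²) = √965.21 = 31.068


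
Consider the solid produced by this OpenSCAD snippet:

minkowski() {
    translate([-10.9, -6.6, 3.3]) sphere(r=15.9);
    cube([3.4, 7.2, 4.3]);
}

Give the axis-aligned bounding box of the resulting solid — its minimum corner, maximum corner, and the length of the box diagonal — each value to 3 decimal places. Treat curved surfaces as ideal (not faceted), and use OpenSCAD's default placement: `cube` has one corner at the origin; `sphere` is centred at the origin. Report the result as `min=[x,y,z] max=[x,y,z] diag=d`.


A = translate([-10.9, -6.6, 3.3]) sphere(r=15.9) → bbox [-26.8,-22.5,-12.6] .. [5,9.3,19.2]
B = cube([3.4, 7.2, 4.3]) → bbox [0,0,0] .. [3.4,7.2,4.3]
lo = A.lo+B.lo = [-26.8+0, -22.5+0, -12.6+0] = [-26.800,-22.500,-12.600]
hi = A.hi+B.hi = [5+3.4, 9.3+7.2, 19.2+4.3] = [8.400,16.500,23.500]
diag = √(35.2²+39²+36.1²) = √4063.25 = 63.744

min=[-26.800,-22.500,-12.600] max=[8.400,16.500,23.500] diag=63.744


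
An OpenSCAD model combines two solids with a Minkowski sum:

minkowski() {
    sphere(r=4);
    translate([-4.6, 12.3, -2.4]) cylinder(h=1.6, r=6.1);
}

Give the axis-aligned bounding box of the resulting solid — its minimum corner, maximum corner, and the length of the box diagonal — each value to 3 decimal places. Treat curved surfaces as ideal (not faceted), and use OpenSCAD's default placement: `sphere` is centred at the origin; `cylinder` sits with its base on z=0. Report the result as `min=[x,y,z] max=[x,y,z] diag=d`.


min=[-14.700,2.200,-6.400] max=[5.500,22.400,3.200] diag=30.137

A = translate([-4.6, 12.3, -2.4]) cylinder(h=1.6, r=6.1) → bbox [-10.7,6.2,-2.4] .. [1.5,18.4,-0.8]
B = sphere(r=4) → bbox [-4,-4,-4] .. [4,4,4]
lo = A.lo+B.lo = [-10.7-4, 6.2-4, -2.4-4] = [-14.700,2.200,-6.400]
hi = A.hi+B.hi = [1.5+4, 18.4+4, -0.8+4] = [5.500,22.400,3.200]
diag = √(20.2²+20.2²+9.6²) = √908.24 = 30.137


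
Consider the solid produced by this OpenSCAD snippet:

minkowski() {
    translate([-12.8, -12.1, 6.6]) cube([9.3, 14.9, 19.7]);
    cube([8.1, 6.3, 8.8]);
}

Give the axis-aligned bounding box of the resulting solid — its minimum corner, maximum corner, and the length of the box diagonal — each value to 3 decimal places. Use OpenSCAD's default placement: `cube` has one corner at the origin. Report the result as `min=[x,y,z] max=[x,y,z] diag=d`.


min=[-12.800,-12.100,6.600] max=[4.600,9.100,35.100] diag=39.553

A = translate([-12.8, -12.1, 6.6]) cube([9.3, 14.9, 19.7]) → bbox [-12.8,-12.1,6.6] .. [-3.5,2.8,26.3]
B = cube([8.1, 6.3, 8.8]) → bbox [0,0,0] .. [8.1,6.3,8.8]
lo = A.lo+B.lo = [-12.8+0, -12.1+0, 6.6+0] = [-12.800,-12.100,6.600]
hi = A.hi+B.hi = [-3.5+8.1, 2.8+6.3, 26.3+8.8] = [4.600,9.100,35.100]
diag = √(17.4²+21.2²+28.5²) = √1564.45 = 39.553


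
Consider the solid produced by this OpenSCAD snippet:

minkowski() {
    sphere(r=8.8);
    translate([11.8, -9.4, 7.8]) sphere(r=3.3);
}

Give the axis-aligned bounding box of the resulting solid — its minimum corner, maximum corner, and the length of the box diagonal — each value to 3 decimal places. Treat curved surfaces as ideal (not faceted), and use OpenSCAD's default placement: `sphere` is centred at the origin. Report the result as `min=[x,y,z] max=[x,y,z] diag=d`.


min=[-0.300,-21.500,-4.300] max=[23.900,2.700,19.900] diag=41.916

A = translate([11.8, -9.4, 7.8]) sphere(r=3.3) → bbox [8.5,-12.7,4.5] .. [15.1,-6.1,11.1]
B = sphere(r=8.8) → bbox [-8.8,-8.8,-8.8] .. [8.8,8.8,8.8]
lo = A.lo+B.lo = [8.5-8.8, -12.7-8.8, 4.5-8.8] = [-0.300,-21.500,-4.300]
hi = A.hi+B.hi = [15.1+8.8, -6.1+8.8, 11.1+8.8] = [23.900,2.700,19.900]
diag = √(24.2²+24.2²+24.2²) = √1756.92 = 41.916


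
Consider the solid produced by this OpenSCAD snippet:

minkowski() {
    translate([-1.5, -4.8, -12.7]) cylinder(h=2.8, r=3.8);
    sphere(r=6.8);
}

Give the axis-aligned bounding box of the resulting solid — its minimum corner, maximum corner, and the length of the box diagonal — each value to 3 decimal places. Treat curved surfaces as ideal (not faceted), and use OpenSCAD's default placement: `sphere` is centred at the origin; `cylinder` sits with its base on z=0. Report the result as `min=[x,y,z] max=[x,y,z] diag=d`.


A = translate([-1.5, -4.8, -12.7]) cylinder(h=2.8, r=3.8) → bbox [-5.3,-8.6,-12.7] .. [2.3,-1,-9.9]
B = sphere(r=6.8) → bbox [-6.8,-6.8,-6.8] .. [6.8,6.8,6.8]
lo = A.lo+B.lo = [-5.3-6.8, -8.6-6.8, -12.7-6.8] = [-12.100,-15.400,-19.500]
hi = A.hi+B.hi = [2.3+6.8, -1+6.8, -9.9+6.8] = [9.100,5.800,-3.100]
diag = √(21.2²+21.2²+16.4²) = √1167.84 = 34.174

min=[-12.100,-15.400,-19.500] max=[9.100,5.800,-3.100] diag=34.174


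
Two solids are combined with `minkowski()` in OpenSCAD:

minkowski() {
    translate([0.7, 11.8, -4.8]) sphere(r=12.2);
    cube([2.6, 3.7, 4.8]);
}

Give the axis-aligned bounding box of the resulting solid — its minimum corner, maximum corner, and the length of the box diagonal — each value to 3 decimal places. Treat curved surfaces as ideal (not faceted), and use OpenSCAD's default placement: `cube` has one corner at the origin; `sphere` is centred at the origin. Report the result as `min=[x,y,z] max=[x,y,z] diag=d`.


A = translate([0.7, 11.8, -4.8]) sphere(r=12.2) → bbox [-11.5,-0.4,-17] .. [12.9,24,7.4]
B = cube([2.6, 3.7, 4.8]) → bbox [0,0,0] .. [2.6,3.7,4.8]
lo = A.lo+B.lo = [-11.5+0, -0.4+0, -17+0] = [-11.500,-0.400,-17.000]
hi = A.hi+B.hi = [12.9+2.6, 24+3.7, 7.4+4.8] = [15.500,27.700,12.200]
diag = √(27²+28.1²+29.2²) = √2371.25 = 48.695

min=[-11.500,-0.400,-17.000] max=[15.500,27.700,12.200] diag=48.695


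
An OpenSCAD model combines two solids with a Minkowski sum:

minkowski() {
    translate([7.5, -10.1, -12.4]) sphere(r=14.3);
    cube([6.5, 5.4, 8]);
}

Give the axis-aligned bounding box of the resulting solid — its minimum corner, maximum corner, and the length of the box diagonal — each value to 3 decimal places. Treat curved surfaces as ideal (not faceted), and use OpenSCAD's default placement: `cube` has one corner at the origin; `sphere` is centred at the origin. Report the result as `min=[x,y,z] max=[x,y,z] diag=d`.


A = translate([7.5, -10.1, -12.4]) sphere(r=14.3) → bbox [-6.8,-24.4,-26.7] .. [21.8,4.2,1.9]
B = cube([6.5, 5.4, 8]) → bbox [0,0,0] .. [6.5,5.4,8]
lo = A.lo+B.lo = [-6.8+0, -24.4+0, -26.7+0] = [-6.800,-24.400,-26.700]
hi = A.hi+B.hi = [21.8+6.5, 4.2+5.4, 1.9+8] = [28.300,9.600,9.900]
diag = √(35.1²+34²+36.6²) = √3727.57 = 61.054

min=[-6.800,-24.400,-26.700] max=[28.300,9.600,9.900] diag=61.054


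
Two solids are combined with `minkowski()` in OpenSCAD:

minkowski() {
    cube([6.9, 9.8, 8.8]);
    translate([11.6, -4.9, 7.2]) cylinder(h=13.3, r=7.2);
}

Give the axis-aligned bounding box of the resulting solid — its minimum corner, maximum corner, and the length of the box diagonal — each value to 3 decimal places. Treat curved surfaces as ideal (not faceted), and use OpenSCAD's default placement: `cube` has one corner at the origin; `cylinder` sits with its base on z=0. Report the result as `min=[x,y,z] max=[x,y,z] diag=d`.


A = translate([11.6, -4.9, 7.2]) cylinder(h=13.3, r=7.2) → bbox [4.4,-12.1,7.2] .. [18.8,2.3,20.5]
B = cube([6.9, 9.8, 8.8]) → bbox [0,0,0] .. [6.9,9.8,8.8]
lo = A.lo+B.lo = [4.4+0, -12.1+0, 7.2+0] = [4.400,-12.100,7.200]
hi = A.hi+B.hi = [18.8+6.9, 2.3+9.8, 20.5+8.8] = [25.700,12.100,29.300]
diag = √(21.3²+24.2²+22.1²) = √1527.74 = 39.086

min=[4.400,-12.100,7.200] max=[25.700,12.100,29.300] diag=39.086


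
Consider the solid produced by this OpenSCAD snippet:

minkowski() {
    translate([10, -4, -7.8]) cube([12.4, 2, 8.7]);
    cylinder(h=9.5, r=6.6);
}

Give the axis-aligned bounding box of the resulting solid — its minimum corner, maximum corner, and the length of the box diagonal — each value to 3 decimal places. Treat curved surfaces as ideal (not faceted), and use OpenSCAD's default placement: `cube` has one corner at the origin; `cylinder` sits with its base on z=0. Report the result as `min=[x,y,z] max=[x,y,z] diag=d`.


min=[3.400,-10.600,-7.800] max=[29.000,4.600,10.400] diag=34.895

A = translate([10, -4, -7.8]) cube([12.4, 2, 8.7]) → bbox [10,-4,-7.8] .. [22.4,-2,0.9]
B = cylinder(h=9.5, r=6.6) → bbox [-6.6,-6.6,0] .. [6.6,6.6,9.5]
lo = A.lo+B.lo = [10-6.6, -4-6.6, -7.8+0] = [3.400,-10.600,-7.800]
hi = A.hi+B.hi = [22.4+6.6, -2+6.6, 0.9+9.5] = [29.000,4.600,10.400]
diag = √(25.6²+15.2²+18.2²) = √1217.64 = 34.895


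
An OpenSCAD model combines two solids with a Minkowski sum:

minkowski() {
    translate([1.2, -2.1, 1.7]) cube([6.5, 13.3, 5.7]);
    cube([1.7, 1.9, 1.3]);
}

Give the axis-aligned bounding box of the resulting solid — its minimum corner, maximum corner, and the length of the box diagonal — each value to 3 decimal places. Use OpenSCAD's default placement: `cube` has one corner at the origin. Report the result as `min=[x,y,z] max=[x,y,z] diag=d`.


A = translate([1.2, -2.1, 1.7]) cube([6.5, 13.3, 5.7]) → bbox [1.2,-2.1,1.7] .. [7.7,11.2,7.4]
B = cube([1.7, 1.9, 1.3]) → bbox [0,0,0] .. [1.7,1.9,1.3]
lo = A.lo+B.lo = [1.2+0, -2.1+0, 1.7+0] = [1.200,-2.100,1.700]
hi = A.hi+B.hi = [7.7+1.7, 11.2+1.9, 7.4+1.3] = [9.400,13.100,8.700]
diag = √(8.2²+15.2²+7²) = √347.28 = 18.635

min=[1.200,-2.100,1.700] max=[9.400,13.100,8.700] diag=18.635


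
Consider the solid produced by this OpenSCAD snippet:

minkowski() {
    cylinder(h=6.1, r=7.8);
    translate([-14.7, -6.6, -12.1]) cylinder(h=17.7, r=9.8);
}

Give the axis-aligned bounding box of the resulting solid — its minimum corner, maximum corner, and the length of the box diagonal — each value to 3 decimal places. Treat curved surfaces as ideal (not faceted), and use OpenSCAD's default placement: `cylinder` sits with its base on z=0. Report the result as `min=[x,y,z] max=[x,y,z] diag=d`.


A = translate([-14.7, -6.6, -12.1]) cylinder(h=17.7, r=9.8) → bbox [-24.5,-16.4,-12.1] .. [-4.9,3.2,5.6]
B = cylinder(h=6.1, r=7.8) → bbox [-7.8,-7.8,0] .. [7.8,7.8,6.1]
lo = A.lo+B.lo = [-24.5-7.8, -16.4-7.8, -12.1+0] = [-32.300,-24.200,-12.100]
hi = A.hi+B.hi = [-4.9+7.8, 3.2+7.8, 5.6+6.1] = [2.900,11.000,11.700]
diag = √(35.2²+35.2²+23.8²) = √3044.52 = 55.177

min=[-32.300,-24.200,-12.100] max=[2.900,11.000,11.700] diag=55.177


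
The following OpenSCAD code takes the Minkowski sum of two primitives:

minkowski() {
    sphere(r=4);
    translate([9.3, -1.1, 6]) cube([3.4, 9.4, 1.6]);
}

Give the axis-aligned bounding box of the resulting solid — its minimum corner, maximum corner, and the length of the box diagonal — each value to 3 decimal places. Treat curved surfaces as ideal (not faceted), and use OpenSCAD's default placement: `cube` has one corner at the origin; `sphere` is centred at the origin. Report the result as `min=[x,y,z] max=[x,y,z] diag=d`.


min=[5.300,-5.100,2.000] max=[16.700,12.300,11.600] diag=22.910

A = translate([9.3, -1.1, 6]) cube([3.4, 9.4, 1.6]) → bbox [9.3,-1.1,6] .. [12.7,8.3,7.6]
B = sphere(r=4) → bbox [-4,-4,-4] .. [4,4,4]
lo = A.lo+B.lo = [9.3-4, -1.1-4, 6-4] = [5.300,-5.100,2.000]
hi = A.hi+B.hi = [12.7+4, 8.3+4, 7.6+4] = [16.700,12.300,11.600]
diag = √(11.4²+17.4²+9.6²) = √524.88 = 22.910


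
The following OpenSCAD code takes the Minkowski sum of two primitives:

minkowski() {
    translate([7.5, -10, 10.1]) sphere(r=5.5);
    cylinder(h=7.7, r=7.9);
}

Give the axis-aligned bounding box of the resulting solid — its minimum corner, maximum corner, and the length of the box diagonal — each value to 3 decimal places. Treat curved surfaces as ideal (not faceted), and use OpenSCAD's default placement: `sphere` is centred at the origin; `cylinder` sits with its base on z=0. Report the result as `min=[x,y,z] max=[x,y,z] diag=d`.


A = translate([7.5, -10, 10.1]) sphere(r=5.5) → bbox [2,-15.5,4.6] .. [13,-4.5,15.6]
B = cylinder(h=7.7, r=7.9) → bbox [-7.9,-7.9,0] .. [7.9,7.9,7.7]
lo = A.lo+B.lo = [2-7.9, -15.5-7.9, 4.6+0] = [-5.900,-23.400,4.600]
hi = A.hi+B.hi = [13+7.9, -4.5+7.9, 15.6+7.7] = [20.900,3.400,23.300]
diag = √(26.8²+26.8²+18.7²) = √1786.17 = 42.263

min=[-5.900,-23.400,4.600] max=[20.900,3.400,23.300] diag=42.263


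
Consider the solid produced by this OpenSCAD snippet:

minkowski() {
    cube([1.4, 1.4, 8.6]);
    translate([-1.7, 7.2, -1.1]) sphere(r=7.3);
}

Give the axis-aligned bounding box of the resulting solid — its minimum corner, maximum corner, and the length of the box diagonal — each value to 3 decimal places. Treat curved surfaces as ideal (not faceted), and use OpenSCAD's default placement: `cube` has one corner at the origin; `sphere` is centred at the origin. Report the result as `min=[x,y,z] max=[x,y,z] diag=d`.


A = translate([-1.7, 7.2, -1.1]) sphere(r=7.3) → bbox [-9,-0.1,-8.4] .. [5.6,14.5,6.2]
B = cube([1.4, 1.4, 8.6]) → bbox [0,0,0] .. [1.4,1.4,8.6]
lo = A.lo+B.lo = [-9+0, -0.1+0, -8.4+0] = [-9.000,-0.100,-8.400]
hi = A.hi+B.hi = [5.6+1.4, 14.5+1.4, 6.2+8.6] = [7.000,15.900,14.800]
diag = √(16²+16²+23.2²) = √1050.24 = 32.407

min=[-9.000,-0.100,-8.400] max=[7.000,15.900,14.800] diag=32.407


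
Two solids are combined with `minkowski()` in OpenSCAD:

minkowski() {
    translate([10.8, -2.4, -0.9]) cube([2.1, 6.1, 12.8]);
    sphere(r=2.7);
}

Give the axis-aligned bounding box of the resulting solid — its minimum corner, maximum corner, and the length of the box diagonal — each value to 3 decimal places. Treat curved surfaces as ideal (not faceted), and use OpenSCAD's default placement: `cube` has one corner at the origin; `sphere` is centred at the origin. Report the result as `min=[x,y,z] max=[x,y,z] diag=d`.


A = translate([10.8, -2.4, -0.9]) cube([2.1, 6.1, 12.8]) → bbox [10.8,-2.4,-0.9] .. [12.9,3.7,11.9]
B = sphere(r=2.7) → bbox [-2.7,-2.7,-2.7] .. [2.7,2.7,2.7]
lo = A.lo+B.lo = [10.8-2.7, -2.4-2.7, -0.9-2.7] = [8.100,-5.100,-3.600]
hi = A.hi+B.hi = [12.9+2.7, 3.7+2.7, 11.9+2.7] = [15.600,6.400,14.600]
diag = √(7.5²+11.5²+18.2²) = √519.74 = 22.798

min=[8.100,-5.100,-3.600] max=[15.600,6.400,14.600] diag=22.798


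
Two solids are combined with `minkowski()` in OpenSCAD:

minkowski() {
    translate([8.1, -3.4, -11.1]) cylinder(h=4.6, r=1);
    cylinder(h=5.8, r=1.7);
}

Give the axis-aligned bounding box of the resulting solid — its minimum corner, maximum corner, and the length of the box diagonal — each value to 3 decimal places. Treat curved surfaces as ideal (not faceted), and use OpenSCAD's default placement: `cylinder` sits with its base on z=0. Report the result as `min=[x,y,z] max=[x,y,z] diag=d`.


A = translate([8.1, -3.4, -11.1]) cylinder(h=4.6, r=1) → bbox [7.1,-4.4,-11.1] .. [9.1,-2.4,-6.5]
B = cylinder(h=5.8, r=1.7) → bbox [-1.7,-1.7,0] .. [1.7,1.7,5.8]
lo = A.lo+B.lo = [7.1-1.7, -4.4-1.7, -11.1+0] = [5.400,-6.100,-11.100]
hi = A.hi+B.hi = [9.1+1.7, -2.4+1.7, -6.5+5.8] = [10.800,-0.700,-0.700]
diag = √(5.4²+5.4²+10.4²) = √166.48 = 12.903

min=[5.400,-6.100,-11.100] max=[10.800,-0.700,-0.700] diag=12.903


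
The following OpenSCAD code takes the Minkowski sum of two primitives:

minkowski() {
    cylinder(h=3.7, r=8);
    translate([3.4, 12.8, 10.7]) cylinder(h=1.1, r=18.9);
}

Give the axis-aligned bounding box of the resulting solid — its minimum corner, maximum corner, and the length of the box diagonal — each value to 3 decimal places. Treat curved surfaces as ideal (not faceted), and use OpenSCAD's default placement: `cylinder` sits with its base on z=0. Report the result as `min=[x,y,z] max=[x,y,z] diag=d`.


A = translate([3.4, 12.8, 10.7]) cylinder(h=1.1, r=18.9) → bbox [-15.5,-6.1,10.7] .. [22.3,31.7,11.8]
B = cylinder(h=3.7, r=8) → bbox [-8,-8,0] .. [8,8,3.7]
lo = A.lo+B.lo = [-15.5-8, -6.1-8, 10.7+0] = [-23.500,-14.100,10.700]
hi = A.hi+B.hi = [22.3+8, 31.7+8, 11.8+3.7] = [30.300,39.700,15.500]
diag = √(53.8²+53.8²+4.8²) = √5811.92 = 76.236

min=[-23.500,-14.100,10.700] max=[30.300,39.700,15.500] diag=76.236


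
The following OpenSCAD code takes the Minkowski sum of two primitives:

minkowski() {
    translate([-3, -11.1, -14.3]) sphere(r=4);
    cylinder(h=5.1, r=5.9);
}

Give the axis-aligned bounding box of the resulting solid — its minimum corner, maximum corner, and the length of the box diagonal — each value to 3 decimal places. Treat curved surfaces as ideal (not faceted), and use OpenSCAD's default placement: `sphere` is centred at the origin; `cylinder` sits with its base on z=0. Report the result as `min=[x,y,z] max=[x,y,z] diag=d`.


A = translate([-3, -11.1, -14.3]) sphere(r=4) → bbox [-7,-15.1,-18.3] .. [1,-7.1,-10.3]
B = cylinder(h=5.1, r=5.9) → bbox [-5.9,-5.9,0] .. [5.9,5.9,5.1]
lo = A.lo+B.lo = [-7-5.9, -15.1-5.9, -18.3+0] = [-12.900,-21.000,-18.300]
hi = A.hi+B.hi = [1+5.9, -7.1+5.9, -10.3+5.1] = [6.900,-1.200,-5.200]
diag = √(19.8²+19.8²+13.1²) = √955.69 = 30.914

min=[-12.900,-21.000,-18.300] max=[6.900,-1.200,-5.200] diag=30.914


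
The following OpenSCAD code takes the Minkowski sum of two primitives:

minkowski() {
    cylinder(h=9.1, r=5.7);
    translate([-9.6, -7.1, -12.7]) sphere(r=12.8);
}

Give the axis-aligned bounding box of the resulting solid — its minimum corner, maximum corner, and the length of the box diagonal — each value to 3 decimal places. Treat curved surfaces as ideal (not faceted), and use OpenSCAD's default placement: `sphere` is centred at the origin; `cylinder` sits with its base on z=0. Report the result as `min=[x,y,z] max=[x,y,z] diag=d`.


A = translate([-9.6, -7.1, -12.7]) sphere(r=12.8) → bbox [-22.4,-19.9,-25.5] .. [3.2,5.7,0.1]
B = cylinder(h=9.1, r=5.7) → bbox [-5.7,-5.7,0] .. [5.7,5.7,9.1]
lo = A.lo+B.lo = [-22.4-5.7, -19.9-5.7, -25.5+0] = [-28.100,-25.600,-25.500]
hi = A.hi+B.hi = [3.2+5.7, 5.7+5.7, 0.1+9.1] = [8.900,11.400,9.200]
diag = √(37²+37²+34.7²) = √3942.09 = 62.786

min=[-28.100,-25.600,-25.500] max=[8.900,11.400,9.200] diag=62.786


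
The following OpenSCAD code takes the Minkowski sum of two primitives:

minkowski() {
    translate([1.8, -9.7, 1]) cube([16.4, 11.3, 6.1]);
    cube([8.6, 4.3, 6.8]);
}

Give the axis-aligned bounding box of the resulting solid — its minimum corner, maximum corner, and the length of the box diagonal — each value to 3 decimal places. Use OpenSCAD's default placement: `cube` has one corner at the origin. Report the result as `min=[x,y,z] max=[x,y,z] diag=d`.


A = translate([1.8, -9.7, 1]) cube([16.4, 11.3, 6.1]) → bbox [1.8,-9.7,1] .. [18.2,1.6,7.1]
B = cube([8.6, 4.3, 6.8]) → bbox [0,0,0] .. [8.6,4.3,6.8]
lo = A.lo+B.lo = [1.8+0, -9.7+0, 1+0] = [1.800,-9.700,1.000]
hi = A.hi+B.hi = [18.2+8.6, 1.6+4.3, 7.1+6.8] = [26.800,5.900,13.900]
diag = √(25²+15.6²+12.9²) = √1034.77 = 32.168

min=[1.800,-9.700,1.000] max=[26.800,5.900,13.900] diag=32.168


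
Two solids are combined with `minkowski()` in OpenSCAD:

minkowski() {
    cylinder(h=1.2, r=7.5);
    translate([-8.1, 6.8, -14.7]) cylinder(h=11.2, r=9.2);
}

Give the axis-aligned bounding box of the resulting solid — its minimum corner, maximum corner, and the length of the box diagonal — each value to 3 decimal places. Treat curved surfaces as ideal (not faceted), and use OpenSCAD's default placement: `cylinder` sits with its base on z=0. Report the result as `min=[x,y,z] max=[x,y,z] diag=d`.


min=[-24.800,-9.900,-14.700] max=[8.600,23.500,-2.300] diag=48.835

A = translate([-8.1, 6.8, -14.7]) cylinder(h=11.2, r=9.2) → bbox [-17.3,-2.4,-14.7] .. [1.1,16,-3.5]
B = cylinder(h=1.2, r=7.5) → bbox [-7.5,-7.5,0] .. [7.5,7.5,1.2]
lo = A.lo+B.lo = [-17.3-7.5, -2.4-7.5, -14.7+0] = [-24.800,-9.900,-14.700]
hi = A.hi+B.hi = [1.1+7.5, 16+7.5, -3.5+1.2] = [8.600,23.500,-2.300]
diag = √(33.4²+33.4²+12.4²) = √2384.88 = 48.835


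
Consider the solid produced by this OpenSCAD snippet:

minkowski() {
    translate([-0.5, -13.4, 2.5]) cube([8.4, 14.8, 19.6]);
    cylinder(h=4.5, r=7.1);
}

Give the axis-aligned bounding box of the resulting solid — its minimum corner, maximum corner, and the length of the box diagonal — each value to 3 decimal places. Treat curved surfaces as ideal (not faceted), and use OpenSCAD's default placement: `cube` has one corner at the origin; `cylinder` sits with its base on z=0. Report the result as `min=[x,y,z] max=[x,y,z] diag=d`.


min=[-7.600,-20.500,2.500] max=[15.000,8.500,26.600] diag=43.961

A = translate([-0.5, -13.4, 2.5]) cube([8.4, 14.8, 19.6]) → bbox [-0.5,-13.4,2.5] .. [7.9,1.4,22.1]
B = cylinder(h=4.5, r=7.1) → bbox [-7.1,-7.1,0] .. [7.1,7.1,4.5]
lo = A.lo+B.lo = [-0.5-7.1, -13.4-7.1, 2.5+0] = [-7.600,-20.500,2.500]
hi = A.hi+B.hi = [7.9+7.1, 1.4+7.1, 22.1+4.5] = [15.000,8.500,26.600]
diag = √(22.6²+29²+24.1²) = √1932.57 = 43.961
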